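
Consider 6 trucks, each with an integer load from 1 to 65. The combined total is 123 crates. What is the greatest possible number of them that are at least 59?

2

Suppose k of them are at least 59. Those contribute at least 59 each and the other 6 − k at least 1 each.
So the total is at least 59k + 1(6 − k) = 6 + 58k. This must be ≤ 123, giving k ≤ 2.
k = 2 is achieved by 2 values at 59 and 4 at 1, total 122; add 1 to one value (staying below 59) to reach 123.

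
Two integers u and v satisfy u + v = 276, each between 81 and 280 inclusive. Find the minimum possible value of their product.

uv = u(276 − u) is concave in u, so over [81, 195] it is minimized at an endpoint.
The extreme feasible split is u = 81, v = 195, giving uv = 15795.

15795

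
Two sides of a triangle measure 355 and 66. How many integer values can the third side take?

131

The triangle inequality gives |355 − 66| < c < 355 + 66, i.e. 289 < c < 421.
So c can be any integer from 290 to 420: 131 values.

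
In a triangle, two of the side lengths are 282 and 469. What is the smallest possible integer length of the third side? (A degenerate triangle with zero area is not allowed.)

188

The third side must exceed |282 − 469| = 187.
The smallest integer above 187 is 188.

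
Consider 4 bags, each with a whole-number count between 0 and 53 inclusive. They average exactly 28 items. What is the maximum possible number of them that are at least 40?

The total is 4 × 28 = 112.
If k of the values are ≥ 40, the total is ≥ 40k + 0(4 − k).
Setting 40k + 0(4 − k) ≤ 112 gives 40k ≤ 112, so k ≤ 2.
k = 2 is achieved by 2 values at 40 and 2 at 0, total 80; add 32 to one value (staying below 40) to reach 112.

2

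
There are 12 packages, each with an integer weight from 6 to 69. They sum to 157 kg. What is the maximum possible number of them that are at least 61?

1

If k of the values are ≥ 61, the total is ≥ 61k + 6(12 − k).
Setting 61k + 6(12 − k) ≤ 157 gives 55k ≤ 85, so k ≤ 1.
k = 1 is achieved by 1 value at 61 and 11 at 6, total 127; add 30 to one value (staying below 61) to reach 157.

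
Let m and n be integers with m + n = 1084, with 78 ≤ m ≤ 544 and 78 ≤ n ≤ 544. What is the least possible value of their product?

293760

mn = m(1084 − m) is concave in m, so over [540, 544] it is minimized at an endpoint.
At the endpoint m = 540, n = 1084 − 540 = 544, so mn = 540 × 544 = 293760.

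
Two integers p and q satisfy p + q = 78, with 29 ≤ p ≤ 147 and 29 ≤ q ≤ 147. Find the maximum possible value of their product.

1521

For a fixed sum, the product pq is largest when p and q are as close as possible.
Taking p = 39 and q = 39 (both in [29, 147]) gives pq = 1521.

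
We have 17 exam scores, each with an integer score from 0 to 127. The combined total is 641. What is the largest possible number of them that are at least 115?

Suppose k of them are at least 115. Those contribute at least 115 each and the other 17 − k at least 0 each.
So the total is at least 115k + 0(17 − k) = 0 + 115k. This must be ≤ 641, giving k ≤ 5.
k = 5 is achieved by 5 values at 115 and 12 at 0, total 575; add 66 to one value (staying below 115) to reach 641.

5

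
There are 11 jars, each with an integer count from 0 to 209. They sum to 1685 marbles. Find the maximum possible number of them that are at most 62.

4

Each value at 62 or below falls at least 209 − 62 = 147 short of the ceiling 209.
The ceiling total is 11 × 209 = 2299, and we need 1685, so at most ⌊(2299 − 1685)/147⌋ = 4 can be that low.
k = 4 is achieved by 4 values at 62 and 7 at 209, total 1711; lower one of the 209's by 26 (still > 62) to reach 1685.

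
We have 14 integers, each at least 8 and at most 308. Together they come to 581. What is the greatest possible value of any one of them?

308

To make one integer as large as possible, make the other 13 as small as possible.
The other 13 contribute at least 13 × 8 = 104, leaving at most 581 − 104 = 477.
But each integer is capped at 308, so the maximum is 308.
Achievable: one at 308 and the other 13 totalling 273, which fits since 13 × 8 ≤ 273 ≤ 13 × 308.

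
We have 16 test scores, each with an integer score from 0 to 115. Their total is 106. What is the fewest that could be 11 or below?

8

If only k of them are at most 11, the other 16 − k are at least 12, so the total is at least (16 − k)·12 + k·0.
This is ≤ 106, so (16 − k)·12 + 0k ≤ 106, which gives k ≥ 8.
Exactly 8 works: 8 values at 0 and 8 at 12 total 96; raise one of the low values by 10 (still ≤ 11) to hit 106.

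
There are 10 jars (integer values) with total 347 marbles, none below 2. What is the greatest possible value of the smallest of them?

34

The average is 347/10 < 35, so some value is ≤ 34.
Taking 3 copies of 34 and 7 copies of 35 gives exactly 347, so 34 is attained.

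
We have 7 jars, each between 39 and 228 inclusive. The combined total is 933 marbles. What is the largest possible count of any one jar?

228

Maximizing one value means minimizing the remaining 6.
The other 6 contribute at least 6 × 39 = 234, leaving at most 933 − 234 = 699.
But each jar is capped at 228, so the maximum is 228.
Achievable: one at 228 and the other 6 totalling 705, which fits since 6 × 39 ≤ 705 ≤ 6 × 228.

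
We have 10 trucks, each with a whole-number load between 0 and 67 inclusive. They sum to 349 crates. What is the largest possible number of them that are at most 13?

Each value at 13 or below falls at least 67 − 13 = 54 short of the ceiling 67.
The ceiling total is 10 × 67 = 670, and we need 349, so at most ⌊(670 − 349)/54⌋ = 5 can be that low.
k = 5 is achieved by 5 values at 13 and 5 at 67, total 400; lower one of the 67's by 51 (still > 13) to reach 349.

5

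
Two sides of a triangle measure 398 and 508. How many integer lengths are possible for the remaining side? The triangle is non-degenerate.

795

The triangle inequality gives |398 − 508| < c < 398 + 508, i.e. 110 < c < 906.
So c can be any integer from 111 to 905: 795 values.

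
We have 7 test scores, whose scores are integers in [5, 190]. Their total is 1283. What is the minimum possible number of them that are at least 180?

Each value short of 180 is at most 179, costing at least 190 − 179 = 11 against the maximum total of 1330.
We can afford to lose at most 1330 − 1283 = 47, so at most ⌊47/11⌋ = 4 fall short, and at least 3 are ≥ 180.
Exactly 3 works: 3 values at 190 and 4 at 179 total 1286; lower one of the high values by 3 (still ≥ 180) to hit 1283.

3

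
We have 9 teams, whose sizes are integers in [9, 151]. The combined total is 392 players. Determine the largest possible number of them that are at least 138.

If k of the values are ≥ 138, the total is ≥ 138k + 9(9 − k).
Setting 138k + 9(9 − k) ≤ 392 gives 129k ≤ 311, so k ≤ 2.
k = 2 is achieved by 2 values at 138 and 7 at 9, total 339; add 53 to one value (staying below 138) to reach 392.

2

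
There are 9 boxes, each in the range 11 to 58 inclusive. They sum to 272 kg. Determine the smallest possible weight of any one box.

11

To make one box as small as possible, make the other 8 as large as possible.
The other 8 can take up 8 × 58 = 464 ≥ 272 − 11, so one box can sit at its floor of 11.
Achievable: one at 11 and the other 8 totalling 261, which fits since 8 × 11 ≤ 261 ≤ 8 × 58.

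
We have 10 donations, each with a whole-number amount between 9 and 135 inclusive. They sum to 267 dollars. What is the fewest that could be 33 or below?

If only k of them are at most 33, the other 10 − k are at least 34, so the total is at least (10 − k)·34 + k·9.
This is ≤ 267, so (10 − k)·34 + 9k ≤ 267, which gives k ≥ 3.
Exactly 3 works: 3 values at 9 and 7 at 34 total 265; raise one of the low values by 2 (still ≤ 33) to hit 267.

3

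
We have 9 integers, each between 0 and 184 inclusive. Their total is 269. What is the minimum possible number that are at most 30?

1

Each value above 30 is at least 31, contributing at least 31 − 0 = 31 above the floor 0.
The sum exceeds the floor total 0 by 269, so at most ⌊269/31⌋ = 8 exceed 30, and at least 1 are ≤ 30.
Exactly 1 works: 1 value at 0 and 8 at 31 total 248; raise one of the low values by 21 (still ≤ 30) to hit 269.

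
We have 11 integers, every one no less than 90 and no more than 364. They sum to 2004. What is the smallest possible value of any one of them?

90

Minimizing one value means maximizing the remaining 10.
The other 10 can take up 10 × 364 = 3640 ≥ 2004 − 90, so one integer can sit at its floor of 90.
Achievable: one at 90 and the other 10 totalling 1914, which fits since 10 × 90 ≤ 1914 ≤ 10 × 364.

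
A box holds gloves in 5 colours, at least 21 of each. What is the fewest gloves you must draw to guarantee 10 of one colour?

46

In the worst case you draw 9 of each of the 5 colours: 5 × 9 = 45.
One more forces 10 of some colour, so 45 + 1 = 46.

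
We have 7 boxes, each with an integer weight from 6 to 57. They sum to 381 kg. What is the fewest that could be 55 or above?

1

If only k of them are at least 55, the other 7 − k are at most 54, so the total is at most k·57 + (7 − k)·54.
This must reach 381, so k·57 + (7 − k)·54 ≥ 381, giving k ≥ 1.
Exactly 1 works: 1 value at 57 and 6 at 54 total 381.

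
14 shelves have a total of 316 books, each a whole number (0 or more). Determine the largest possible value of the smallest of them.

22

If every one of the 14 were at least 23, the total would be at least 14 × 23 = 322 > 316.
Equality holds with 6 values of 22 and 8 values of 23.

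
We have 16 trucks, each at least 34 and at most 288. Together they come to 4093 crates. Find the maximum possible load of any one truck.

Maximizing one value means minimizing the remaining 15.
The other 15 contribute at least 15 × 34 = 510, leaving at most 4093 − 510 = 3583.
But each truck is capped at 288, so the maximum is 288.
Achievable: one at 288 and the other 15 totalling 3805, which fits since 15 × 34 ≤ 3805 ≤ 15 × 288.

288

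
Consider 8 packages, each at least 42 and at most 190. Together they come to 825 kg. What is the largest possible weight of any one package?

190

Maximizing one value means minimizing the remaining 7.
The other 7 contribute at least 7 × 42 = 294, leaving at most 825 − 294 = 531.
But each package is capped at 190, so the maximum is 190.
Achievable: one at 190 and the other 7 totalling 635, which fits since 7 × 42 ≤ 635 ≤ 7 × 190.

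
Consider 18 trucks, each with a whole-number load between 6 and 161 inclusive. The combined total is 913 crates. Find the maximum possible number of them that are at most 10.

Suppose k of them are at most 10. Those contribute at most 10 each and the rest at most 161 each.
So the total is at most 10k + 161(18 − k) = 2898 − 151k. This must still be ≥ 913, so k ≤ 13.
k = 13 is achieved by 13 values at 10 and 5 at 161, total 935; lower one of the 161's by 22 (still > 10) to reach 913.

13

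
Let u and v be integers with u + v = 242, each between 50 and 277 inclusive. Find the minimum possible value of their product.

9600

For a fixed sum, uv is smallest when u and v are as far apart as possible.
The extreme feasible split is u = 50, v = 192, giving uv = 9600.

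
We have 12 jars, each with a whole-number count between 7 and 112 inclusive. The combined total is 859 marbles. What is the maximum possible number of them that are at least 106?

Suppose k of them are at least 106. Those contribute at least 106 each and the other 12 − k at least 7 each.
So the total is at least 106k + 7(12 − k) = 84 + 99k. This must be ≤ 859, giving k ≤ 7.
k = 7 is achieved by 7 values at 106 and 5 at 7, total 777; add 82 to one value (staying below 106) to reach 859.

7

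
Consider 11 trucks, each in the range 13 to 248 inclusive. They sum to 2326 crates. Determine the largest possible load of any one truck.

248

To make one truck as large as possible, make the other 10 as small as possible.
The other 10 contribute at least 10 × 13 = 130, leaving at most 2326 − 130 = 2196.
But each truck is capped at 248, so the maximum is 248.
Achievable: one at 248 and the other 10 totalling 2078, which fits since 10 × 13 ≤ 2078 ≤ 10 × 248.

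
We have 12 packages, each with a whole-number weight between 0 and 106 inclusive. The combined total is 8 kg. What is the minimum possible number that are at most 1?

Let j be the number exceeding 1. Then the total is ≥ 2·j + 0·(12 − j) = 0 + 2j.
So 2j ≤ 8 and j ≤ 4; hence at least 12 − 4 = 8 are ≤ 1.
Exactly 8 works: 8 values at 0 and 4 at 2 total 8.

8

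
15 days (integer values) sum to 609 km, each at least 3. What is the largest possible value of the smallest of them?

If every one of the 15 were at least 41, the total would be at least 15 × 41 = 615 > 609.
Achievable: 6 of them at 40 and 9 at 41 total 609.

40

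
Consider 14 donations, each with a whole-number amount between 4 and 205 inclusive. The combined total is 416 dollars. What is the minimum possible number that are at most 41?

5

If only k of them are at most 41, the other 14 − k are at least 42, so the total is at least (14 − k)·42 + k·4.
This is ≤ 416, so (14 − k)·42 + 4k ≤ 416, which gives k ≥ 5.
Exactly 5 works: 5 values at 4 and 9 at 42 total 398; raise one of the low values by 18 (still ≤ 41) to hit 416.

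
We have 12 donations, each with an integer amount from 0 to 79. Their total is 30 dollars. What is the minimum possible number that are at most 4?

Let j be the number exceeding 4. Then the total is ≥ 5·j + 0·(12 − j) = 0 + 5j.
So 5j ≤ 30 and j ≤ 6; hence at least 12 − 6 = 6 are ≤ 4.
Exactly 6 works: 6 values at 0 and 6 at 5 total 30.

6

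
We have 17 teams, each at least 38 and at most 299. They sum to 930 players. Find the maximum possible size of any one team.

Maximizing one value means minimizing the remaining 16.
The other 16 contribute at least 16 × 38 = 608, leaving at most 930 − 608 = 322.
But each team is capped at 299, so the maximum is 299.
Achievable: one at 299 and the other 16 totalling 631, which fits since 16 × 38 ≤ 631 ≤ 16 × 299.

299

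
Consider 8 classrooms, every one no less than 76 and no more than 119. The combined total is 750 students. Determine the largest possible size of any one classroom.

119

To make one classroom as large as possible, make the other 7 as small as possible.
The other 7 contribute at least 7 × 76 = 532, leaving at most 750 − 532 = 218.
But each classroom is capped at 119, so the maximum is 119.
Achievable: one at 119 and the other 7 totalling 631, which fits since 7 × 76 ≤ 631 ≤ 7 × 119.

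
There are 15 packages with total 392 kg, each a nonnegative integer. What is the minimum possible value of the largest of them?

The average is 392/15 > 26, so not all 15 can be 26 or less; the largest is ≥ 27.
Achievable: 2 of them at 27 and 13 at 26 total 392.

27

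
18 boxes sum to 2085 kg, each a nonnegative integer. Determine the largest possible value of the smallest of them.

If every one of the 18 were at least 116, the total would be at least 18 × 116 = 2088 > 2085.
Achievable: 3 of them at 115 and 15 at 116 total 2085.

115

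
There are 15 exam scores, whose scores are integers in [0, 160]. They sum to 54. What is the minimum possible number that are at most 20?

If only k of them are at most 20, the other 15 − k are at least 21, so the total is at least (15 − k)·21 + k·0.
This is ≤ 54, so (15 − k)·21 + 0k ≤ 54, which gives k ≥ 13.
Exactly 13 works: 13 values at 0 and 2 at 21 total 42; raise one of the low values by 12 (still ≤ 20) to hit 54.

13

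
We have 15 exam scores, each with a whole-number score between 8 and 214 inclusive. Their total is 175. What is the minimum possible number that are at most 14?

8

Each value above 14 is at least 15, contributing at least 15 − 8 = 7 above the floor 8.
The sum exceeds the floor total 120 by 55, so at most ⌊55/7⌋ = 7 exceed 14, and at least 8 are ≤ 14.
Exactly 8 works: 8 values at 8 and 7 at 15 total 169; raise one of the low values by 6 (still ≤ 14) to hit 175.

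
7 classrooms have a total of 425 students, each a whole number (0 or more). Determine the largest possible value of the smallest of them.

60

The average is 425/7 < 61, so some value is ≤ 60.
Taking 2 copies of 60 and 5 copies of 61 gives exactly 425, so 60 is attained.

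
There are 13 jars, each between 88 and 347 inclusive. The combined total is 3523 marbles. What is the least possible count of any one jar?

88

To make one jar as small as possible, make the other 12 as large as possible.
The other 12 can take up 12 × 347 = 4164 ≥ 3523 − 88, so one jar can sit at its floor of 88.
Achievable: one at 88 and the other 12 totalling 3435, which fits since 12 × 88 ≤ 3435 ≤ 12 × 347.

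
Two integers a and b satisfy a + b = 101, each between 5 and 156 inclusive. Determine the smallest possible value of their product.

480

Since a + b is fixed, pushing one of them to its bound minimizes the product.
At the endpoint a = 5, b = 101 − 5 = 96, so ab = 5 × 96 = 480.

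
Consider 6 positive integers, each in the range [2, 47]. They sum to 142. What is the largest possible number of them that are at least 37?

3

With k values at 37 or above and the rest at least 2, the sum is at least 12 + 35k.
Since the sum is 142, we need 35k ≤ 130, i.e. k ≤ 3.
k = 3 is achieved by 3 values at 37 and 3 at 2, total 117; add 25 to one value (staying below 37) to reach 142.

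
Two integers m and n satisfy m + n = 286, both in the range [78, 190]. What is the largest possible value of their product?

20449

With m + n fixed, mn peaks when the two are closest together.
Taking m = 143 and n = 143 (both in [78, 190]) gives mn = 20449.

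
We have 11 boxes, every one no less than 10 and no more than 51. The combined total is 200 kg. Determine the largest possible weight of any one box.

To make one box as large as possible, make the other 10 as small as possible.
The other 10 contribute at least 10 × 10 = 100, leaving at most 200 − 100 = 100.
But each box is capped at 51, so the maximum is 51.
Achievable: one at 51 and the other 10 totalling 149, which fits since 10 × 10 ≤ 149 ≤ 10 × 51.

51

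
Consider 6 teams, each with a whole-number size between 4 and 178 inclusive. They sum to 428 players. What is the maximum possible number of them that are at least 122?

Suppose k of them are at least 122. Those contribute at least 122 each and the other 6 − k at least 4 each.
So the total is at least 122k + 4(6 − k) = 24 + 118k. This must be ≤ 428, giving k ≤ 3.
k = 3 is achieved by 3 values at 122 and 3 at 4, total 378; add 50 to one value (staying below 122) to reach 428.

3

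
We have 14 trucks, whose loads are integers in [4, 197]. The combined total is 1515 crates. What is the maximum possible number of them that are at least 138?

With k values at 138 or above and the rest at least 4, the sum is at least 56 + 134k.
Since the sum is 1515, we need 134k ≤ 1459, i.e. k ≤ 10.
k = 10 is achieved by 10 values at 138 and 4 at 4, total 1396; add 119 to one value (staying below 138) to reach 1515.

10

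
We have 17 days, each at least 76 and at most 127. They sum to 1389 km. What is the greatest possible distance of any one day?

To make one day as large as possible, make the other 16 as small as possible.
The other 16 contribute at least 16 × 76 = 1216, leaving at most 1389 − 1216 = 173.
But each day is capped at 127, so the maximum is 127.
Achievable: one at 127 and the other 16 totalling 1262, which fits since 16 × 76 ≤ 1262 ≤ 16 × 127.

127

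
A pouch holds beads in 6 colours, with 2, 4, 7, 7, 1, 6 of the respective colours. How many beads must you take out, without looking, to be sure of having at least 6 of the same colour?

23

In the worst case you take as many as possible of each colour without reaching 6: 2 + 4 + 5 + 5 + 1 + 5 = 22.
The next one must give 6 of some colour, so 22 + 1 = 23.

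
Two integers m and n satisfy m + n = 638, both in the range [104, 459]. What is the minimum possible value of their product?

82161

Since m + n is fixed, pushing one of them to its bound minimizes the product.
At the endpoint m = 179, n = 638 − 179 = 459, so mn = 179 × 459 = 82161.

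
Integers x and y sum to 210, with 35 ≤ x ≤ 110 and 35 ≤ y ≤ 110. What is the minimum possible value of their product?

Since x + y is fixed, pushing one of them to its bound minimizes the product.
At the endpoint x = 100, y = 210 − 100 = 110, so xy = 100 × 110 = 11000.

11000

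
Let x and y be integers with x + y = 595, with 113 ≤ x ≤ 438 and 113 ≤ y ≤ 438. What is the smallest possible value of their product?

Since x + y is fixed, pushing one of them to its bound minimizes the product.
The extreme feasible split is x = 157, y = 438, giving xy = 68766.

68766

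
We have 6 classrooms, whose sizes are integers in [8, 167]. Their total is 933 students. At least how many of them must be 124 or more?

5

Each value short of 124 is at most 123, costing at least 167 − 123 = 44 against the maximum total of 1002.
We can afford to lose at most 1002 − 933 = 69, so at most ⌊69/44⌋ = 1 fall short, and at least 5 are ≥ 124.
Exactly 5 works: 5 values at 167 and 1 at 123 total 958; lower one of the high values by 25 (still ≥ 124) to hit 933.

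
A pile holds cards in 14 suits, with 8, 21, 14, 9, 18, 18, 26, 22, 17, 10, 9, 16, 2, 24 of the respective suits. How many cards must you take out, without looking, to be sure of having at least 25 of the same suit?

213

In the worst case you take as many as possible of each suit without reaching 25: 8 + 21 + 14 + 9 + 18 + 18 + 24 + 22 + 17 + 10 + 9 + 16 + 2 + 24 = 212.
The next one must give 25 of some suit, so 212 + 1 = 213.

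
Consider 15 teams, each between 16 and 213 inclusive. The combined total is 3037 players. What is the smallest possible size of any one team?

Minimizing one value means maximizing the remaining 14.
The other 14 contribute at most 14 × 213 = 2982, leaving at least 3037 − 2982 = 55.
Since 55 ≥ 16, this is achievable: one at 55 and 14 at 213.

55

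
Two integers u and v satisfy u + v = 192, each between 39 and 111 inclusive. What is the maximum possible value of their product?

9216

With u + v fixed, uv peaks when the two are closest together.
Taking u = 96 and v = 96 (both in [39, 111]) gives uv = 9216.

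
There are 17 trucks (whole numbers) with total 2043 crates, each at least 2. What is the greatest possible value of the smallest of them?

The 17 values sum to 2043, so their minimum is at most ⌊2043/17⌋ = 120.
Taking 14 copies of 120 and 3 copies of 121 gives exactly 2043, so 120 is attained.

120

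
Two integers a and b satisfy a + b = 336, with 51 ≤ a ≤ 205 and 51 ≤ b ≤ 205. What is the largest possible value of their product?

28224

ab = a(336 − a) is maximized when a is as near 336/2 as the bounds allow.
Taking a = 168 and b = 168 (both in [51, 205]) gives ab = 28224.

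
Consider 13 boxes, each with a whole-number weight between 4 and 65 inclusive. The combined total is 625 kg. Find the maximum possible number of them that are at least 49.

12

With k values at 49 or above and the rest at least 4, the sum is at least 52 + 45k.
Since the sum is 625, we need 45k ≤ 573, i.e. k ≤ 12.
k = 12 is achieved by 12 values at 49 and 1 at 4, total 592; add 33 to one value (staying below 49) to reach 625.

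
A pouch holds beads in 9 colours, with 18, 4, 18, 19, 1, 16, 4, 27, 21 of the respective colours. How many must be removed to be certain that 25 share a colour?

In the worst case you take as many as possible of each colour without reaching 25: 18 + 4 + 18 + 19 + 1 + 16 + 4 + 24 + 21 = 125.
The next one must give 25 of some colour, so 125 + 1 = 126.

126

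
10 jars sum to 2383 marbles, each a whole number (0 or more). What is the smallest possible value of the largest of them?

If every one of the 10 were at most 238, the total would be at most 10 × 238 = 2380 < 2383.
Taking 7 copies of 238 and 3 copies of 239 gives exactly 2383, so 239 is attained.

239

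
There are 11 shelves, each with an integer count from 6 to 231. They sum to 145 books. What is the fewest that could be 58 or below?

Let j be the number exceeding 58. Then the total is ≥ 59·j + 6·(11 − j) = 66 + 53j.
So 53j ≤ 79 and j ≤ 1; hence at least 11 − 1 = 10 are ≤ 58.
Exactly 10 works: 10 values at 6 and 1 at 59 total 119; raise one of the low values by 26 (still ≤ 58) to hit 145.

10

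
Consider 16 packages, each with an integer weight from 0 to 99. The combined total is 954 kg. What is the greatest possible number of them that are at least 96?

If k of the values are ≥ 96, the total is ≥ 96k + 0(16 − k).
Setting 96k + 0(16 − k) ≤ 954 gives 96k ≤ 954, so k ≤ 9.
k = 9 is achieved by 9 values at 96 and 7 at 0, total 864; add 90 to one value (staying below 96) to reach 954.

9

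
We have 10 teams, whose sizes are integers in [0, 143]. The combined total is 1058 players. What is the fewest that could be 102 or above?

2

Suppose at most 10 − j of them reach 102; then j values are ≤ 101 and the rest ≤ 143.
The total is then ≤ 101·j + 143·(10 − j) = 1430 − 42j. For this to be ≥ 1058 we need j ≤ 8, so at least 10 − 8 = 2 must reach 102.
Exactly 2 works: 2 values at 143 and 8 at 101 total 1094; lower one of the high values by 36 (still ≥ 102) to hit 1058.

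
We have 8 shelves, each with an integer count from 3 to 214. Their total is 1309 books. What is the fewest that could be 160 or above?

Suppose at most 8 − j of them reach 160; then j values are ≤ 159 and the rest ≤ 214.
The total is then ≤ 159·j + 214·(8 − j) = 1712 − 55j. For this to be ≥ 1309 we need j ≤ 7, so at least 8 − 7 = 1 must reach 160.
Exactly 1 works: 1 value at 214 and 7 at 159 total 1327; lower one of the high values by 18 (still ≥ 160) to hit 1309.

1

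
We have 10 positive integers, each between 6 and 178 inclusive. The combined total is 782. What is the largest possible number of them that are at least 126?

6

If k of the values are ≥ 126, the total is ≥ 126k + 6(10 − k).
Setting 126k + 6(10 − k) ≤ 782 gives 120k ≤ 722, so k ≤ 6.
k = 6 is achieved by 6 values at 126 and 4 at 6, total 780; add 2 to one value (staying below 126) to reach 782.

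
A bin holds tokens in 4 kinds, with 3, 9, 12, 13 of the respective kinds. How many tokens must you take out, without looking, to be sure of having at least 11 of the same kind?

In the worst case you take as many as possible of each kind without reaching 11: 3 + 9 + 10 + 10 = 32.
The next one must give 11 of some kind, so 32 + 1 = 33.

33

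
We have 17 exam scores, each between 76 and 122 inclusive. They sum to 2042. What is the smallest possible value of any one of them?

90

To make one score as small as possible, make the other 16 as large as possible.
The other 16 contribute at most 16 × 122 = 1952, leaving at least 2042 − 1952 = 90.
Since 90 ≥ 76, this is achievable: one at 90 and 16 at 122.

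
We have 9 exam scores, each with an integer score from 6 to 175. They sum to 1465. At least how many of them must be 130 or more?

If only k of them are at least 130, the other 9 − k are at most 129, so the total is at most k·175 + (9 − k)·129.
This must reach 1465, so k·175 + (9 − k)·129 ≥ 1465, giving k ≥ 7.
Exactly 7 works: 7 values at 175 and 2 at 129 total 1483; lower one of the high values by 18 (still ≥ 130) to hit 1465.

7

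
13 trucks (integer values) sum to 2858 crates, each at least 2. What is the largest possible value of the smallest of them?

The average is 2858/13 < 220, so some value is ≤ 219.
Achievable: 2 of them at 219 and 11 at 220 total 2858.

219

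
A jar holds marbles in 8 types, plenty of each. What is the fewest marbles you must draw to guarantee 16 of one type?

In the worst case you draw 15 of each of the 8 types: 8 × 15 = 120.
One more forces 16 of some type, so 120 + 1 = 121.

121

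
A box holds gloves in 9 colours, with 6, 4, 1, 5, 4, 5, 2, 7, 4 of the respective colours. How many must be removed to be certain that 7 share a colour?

In the worst case you take as many as possible of each colour without reaching 7: 6 + 4 + 1 + 5 + 4 + 5 + 2 + 6 + 4 = 37.
The next one must give 7 of some colour, so 37 + 1 = 38.

38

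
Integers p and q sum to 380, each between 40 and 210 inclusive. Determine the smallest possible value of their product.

35700

For a fixed sum, pq is smallest when p and q are as far apart as possible.
At the endpoint p = 170, q = 380 − 170 = 210, so pq = 170 × 210 = 35700.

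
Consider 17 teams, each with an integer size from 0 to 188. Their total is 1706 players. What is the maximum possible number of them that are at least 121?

14

If k of the values are ≥ 121, the total is ≥ 121k + 0(17 − k).
Setting 121k + 0(17 − k) ≤ 1706 gives 121k ≤ 1706, so k ≤ 14.
k = 14 is achieved by 14 values at 121 and 3 at 0, total 1694; add 12 to one value (staying below 121) to reach 1706.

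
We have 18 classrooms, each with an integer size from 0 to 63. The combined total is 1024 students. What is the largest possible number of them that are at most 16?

2

Each value at 16 or below falls at least 63 − 16 = 47 short of the ceiling 63.
The ceiling total is 18 × 63 = 1134, and we need 1024, so at most ⌊(1134 − 1024)/47⌋ = 2 can be that low.
k = 2 is achieved by 2 values at 16 and 16 at 63, total 1040; lower one of the 63's by 16 (still > 16) to reach 1024.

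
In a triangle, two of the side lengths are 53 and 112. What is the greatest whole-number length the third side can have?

The third side must be less than 53 + 112 = 165.
The largest integer below 165 is 164.

164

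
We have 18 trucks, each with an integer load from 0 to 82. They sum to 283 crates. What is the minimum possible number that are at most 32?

Let j be the number exceeding 32. Then the total is ≥ 33·j + 0·(18 − j) = 0 + 33j.
So 33j ≤ 283 and j ≤ 8; hence at least 18 − 8 = 10 are ≤ 32.
Exactly 10 works: 10 values at 0 and 8 at 33 total 264; raise one of the low values by 19 (still ≤ 32) to hit 283.

10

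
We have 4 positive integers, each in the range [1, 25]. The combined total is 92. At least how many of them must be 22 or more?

Each value short of 22 is at most 21, costing at least 25 − 21 = 4 against the maximum total of 100.
We can afford to lose at most 100 − 92 = 8, so at most ⌊8/4⌋ = 2 fall short, and at least 2 are ≥ 22.
Exactly 2 works: 2 values at 25 and 2 at 21 total 92.

2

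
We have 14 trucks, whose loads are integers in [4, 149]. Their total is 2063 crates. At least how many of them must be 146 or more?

9

If only k of them are at least 146, the other 14 − k are at most 145, so the total is at most k·149 + (14 − k)·145.
This must reach 2063, so k·149 + (14 − k)·145 ≥ 2063, giving k ≥ 9.
Exactly 9 works: 9 values at 149 and 5 at 145 total 2066; lower one of the high values by 3 (still ≥ 146) to hit 2063.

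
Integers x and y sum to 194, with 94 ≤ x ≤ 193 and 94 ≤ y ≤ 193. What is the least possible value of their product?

9400

Since x + y is fixed, pushing one of them to its bound minimizes the product.
At the endpoint x = 94, y = 194 − 94 = 100, so xy = 94 × 100 = 9400.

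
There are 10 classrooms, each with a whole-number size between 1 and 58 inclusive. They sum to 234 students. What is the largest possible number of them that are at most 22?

9

Each value at 22 or below falls at least 58 − 22 = 36 short of the ceiling 58.
The ceiling total is 10 × 58 = 580, and we need 234, so at most ⌊(580 − 234)/36⌋ = 9 can be that low.
k = 9 is achieved by 9 values at 22 and 1 at 58, total 256; lower one of the 58's by 22 (still > 22) to reach 234.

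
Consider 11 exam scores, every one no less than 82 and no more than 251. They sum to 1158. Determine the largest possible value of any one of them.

Maximizing one value means minimizing the remaining 10.
The other 10 contribute at least 10 × 82 = 820, leaving at most 1158 − 820 = 338.
But each score is capped at 251, so the maximum is 251.
Achievable: one at 251 and the other 10 totalling 907, which fits since 10 × 82 ≤ 907 ≤ 10 × 251.

251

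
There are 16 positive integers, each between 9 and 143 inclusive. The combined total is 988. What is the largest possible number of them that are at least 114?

8

Suppose k of them are at least 114. Those contribute at least 114 each and the other 16 − k at least 9 each.
So the total is at least 114k + 9(16 − k) = 144 + 105k. This must be ≤ 988, giving k ≤ 8.
k = 8 is achieved by 8 values at 114 and 8 at 9, total 984; add 4 to one value (staying below 114) to reach 988.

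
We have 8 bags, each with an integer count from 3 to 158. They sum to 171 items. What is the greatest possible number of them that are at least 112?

With k values at 112 or above and the rest at least 3, the sum is at least 24 + 109k.
Since the sum is 171, we need 109k ≤ 147, i.e. k ≤ 1.
k = 1 is achieved by 1 value at 112 and 7 at 3, total 133; add 38 to one value (staying below 112) to reach 171.

1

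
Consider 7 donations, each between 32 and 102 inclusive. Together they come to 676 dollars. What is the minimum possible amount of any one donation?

Minimizing one value means maximizing the remaining 6.
The other 6 contribute at most 6 × 102 = 612, leaving at least 676 − 612 = 64.
Since 64 ≥ 32, this is achievable: one at 64 and 6 at 102.

64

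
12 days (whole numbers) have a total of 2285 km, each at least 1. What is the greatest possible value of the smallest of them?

190

The 12 values sum to 2285, so their minimum is at most ⌊2285/12⌋ = 190.
Taking 7 copies of 190 and 5 copies of 191 gives exactly 2285, so 190 is attained.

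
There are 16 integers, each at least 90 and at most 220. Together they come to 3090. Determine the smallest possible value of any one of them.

Minimizing one value means maximizing the remaining 15.
The other 15 can take up 15 × 220 = 3300 ≥ 3090 − 90, so one integer can sit at its floor of 90.
Achievable: one at 90 and the other 15 totalling 3000, which fits since 15 × 90 ≤ 3000 ≤ 15 × 220.

90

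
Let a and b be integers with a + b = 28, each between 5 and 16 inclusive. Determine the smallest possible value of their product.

192

For a fixed sum, ab is smallest when a and b are as far apart as possible.
The extreme feasible split is a = 12, b = 16, giving ab = 192.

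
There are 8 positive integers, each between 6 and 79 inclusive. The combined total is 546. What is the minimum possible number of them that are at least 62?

4

If only k of them are at least 62, the other 8 − k are at most 61, so the total is at most k·79 + (8 − k)·61.
This must reach 546, so k·79 + (8 − k)·61 ≥ 546, giving k ≥ 4.
Exactly 4 works: 4 values at 79 and 4 at 61 total 560; lower one of the high values by 14 (still ≥ 62) to hit 546.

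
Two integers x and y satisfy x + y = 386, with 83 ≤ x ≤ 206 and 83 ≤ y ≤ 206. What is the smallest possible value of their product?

For a fixed sum, xy is smallest when x and y are as far apart as possible.
At the endpoint x = 180, y = 386 − 180 = 206, so xy = 180 × 206 = 37080.

37080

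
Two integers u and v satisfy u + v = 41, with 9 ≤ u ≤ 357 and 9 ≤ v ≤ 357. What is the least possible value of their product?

288

uv = u(41 − u) is concave in u, so over [9, 32] it is minimized at an endpoint.
The extreme feasible split is u = 9, v = 32, giving uv = 288.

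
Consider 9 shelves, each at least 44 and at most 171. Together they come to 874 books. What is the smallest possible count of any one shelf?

44

To make one shelf as small as possible, make the other 8 as large as possible.
The other 8 can take up 8 × 171 = 1368 ≥ 874 − 44, so one shelf can sit at its floor of 44.
Achievable: one at 44 and the other 8 totalling 830, which fits since 8 × 44 ≤ 830 ≤ 8 × 171.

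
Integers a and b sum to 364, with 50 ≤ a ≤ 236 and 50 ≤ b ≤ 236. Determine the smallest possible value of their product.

30208

ab = a(364 − a) is concave in a, so over [128, 236] it is minimized at an endpoint.
The extreme feasible split is a = 128, b = 236, giving ab = 30208.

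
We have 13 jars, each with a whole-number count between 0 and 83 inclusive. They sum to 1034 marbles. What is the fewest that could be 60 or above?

If only k of them are at least 60, the other 13 − k are at most 59, so the total is at most k·83 + (13 − k)·59.
This must reach 1034, so k·83 + (13 − k)·59 ≥ 1034, giving k ≥ 12.
Exactly 12 works: 12 values at 83 and 1 at 59 total 1055; lower one of the high values by 21 (still ≥ 60) to hit 1034.

12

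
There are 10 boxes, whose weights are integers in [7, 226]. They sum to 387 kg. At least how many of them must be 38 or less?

1

Let j be the number exceeding 38. Then the total is ≥ 39·j + 7·(10 − j) = 70 + 32j.
So 32j ≤ 317 and j ≤ 9; hence at least 10 − 9 = 1 are ≤ 38.
Exactly 1 works: 1 value at 7 and 9 at 39 total 358; raise one of the low values by 29 (still ≤ 38) to hit 387.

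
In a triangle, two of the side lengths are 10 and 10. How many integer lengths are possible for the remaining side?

19

The triangle inequality gives |10 − 10| < c < 10 + 10, i.e. 0 < c < 20.
So c can be any integer from 1 to 19: 19 values.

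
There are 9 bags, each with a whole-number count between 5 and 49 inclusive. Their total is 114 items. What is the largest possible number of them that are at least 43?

1

With k values at 43 or above and the rest at least 5, the sum is at least 45 + 38k.
Since the sum is 114, we need 38k ≤ 69, i.e. k ≤ 1.
k = 1 is achieved by 1 value at 43 and 8 at 5, total 83; add 31 to one value (staying below 43) to reach 114.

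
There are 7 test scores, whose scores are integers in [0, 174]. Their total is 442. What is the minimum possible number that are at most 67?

1

If only k of them are at most 67, the other 7 − k are at least 68, so the total is at least (7 − k)·68 + k·0.
This is ≤ 442, so (7 − k)·68 + 0k ≤ 442, which gives k ≥ 1.
Exactly 1 works: 1 value at 0 and 6 at 68 total 408; raise one of the low values by 34 (still ≤ 67) to hit 442.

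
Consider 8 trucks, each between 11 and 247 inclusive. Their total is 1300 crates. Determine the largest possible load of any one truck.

Maximizing one value means minimizing the remaining 7.
The other 7 contribute at least 7 × 11 = 77, leaving at most 1300 − 77 = 1223.
But each truck is capped at 247, so the maximum is 247.
Achievable: one at 247 and the other 7 totalling 1053, which fits since 7 × 11 ≤ 1053 ≤ 7 × 247.

247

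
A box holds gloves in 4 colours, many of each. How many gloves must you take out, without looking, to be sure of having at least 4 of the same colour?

13

You could draw 3 of every colour without reaching 4 of any — 12 in all.
One more forces 4 of some colour, so 12 + 1 = 13.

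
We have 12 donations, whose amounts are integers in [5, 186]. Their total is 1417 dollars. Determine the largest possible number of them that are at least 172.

8

With k values at 172 or above and the rest at least 5, the sum is at least 60 + 167k.
Since the sum is 1417, we need 167k ≤ 1357, i.e. k ≤ 8.
k = 8 is achieved by 8 values at 172 and 4 at 5, total 1396; add 21 to one value (staying below 172) to reach 1417.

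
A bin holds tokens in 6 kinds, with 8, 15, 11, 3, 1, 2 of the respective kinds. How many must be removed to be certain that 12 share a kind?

37

In the worst case you take as many as possible of each kind without reaching 12: 8 + 11 + 11 + 3 + 1 + 2 = 36.
The next one must give 12 of some kind, so 36 + 1 = 37.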